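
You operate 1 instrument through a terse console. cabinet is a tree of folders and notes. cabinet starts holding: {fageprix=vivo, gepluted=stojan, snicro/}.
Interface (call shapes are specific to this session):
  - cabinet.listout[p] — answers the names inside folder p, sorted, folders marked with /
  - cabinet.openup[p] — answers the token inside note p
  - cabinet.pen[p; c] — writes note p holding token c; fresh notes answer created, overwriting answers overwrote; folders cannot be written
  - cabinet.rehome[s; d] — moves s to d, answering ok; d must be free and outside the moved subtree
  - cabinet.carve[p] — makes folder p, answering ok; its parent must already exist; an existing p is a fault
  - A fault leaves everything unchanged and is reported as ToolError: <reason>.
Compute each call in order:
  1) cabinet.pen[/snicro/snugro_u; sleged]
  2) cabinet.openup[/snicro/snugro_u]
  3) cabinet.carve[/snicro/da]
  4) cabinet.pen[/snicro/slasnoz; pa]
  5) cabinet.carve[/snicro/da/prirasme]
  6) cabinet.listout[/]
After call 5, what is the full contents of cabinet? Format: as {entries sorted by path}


Answer: {fageprix=vivo, gepluted=stojan, snicro/, snicro/da/, snicro/da/prirasme/, snicro/slasnoz=pa, snicro/snugro_u=sleged}

Derivation:
→ cabinet.pen(p→/snicro/snugro_u, c→sleged)
← created
→ cabinet.openup(p→/snicro/snugro_u)
← sleged
→ cabinet.carve(p→/snicro/da)
← ok
→ cabinet.pen(p→/snicro/slasnoz, c→pa)
← created
→ cabinet.carve(p→/snicro/da/prirasme)
← ok
→ cabinet.listout(p→/)
← [fageprix, gepluted, snicro/]


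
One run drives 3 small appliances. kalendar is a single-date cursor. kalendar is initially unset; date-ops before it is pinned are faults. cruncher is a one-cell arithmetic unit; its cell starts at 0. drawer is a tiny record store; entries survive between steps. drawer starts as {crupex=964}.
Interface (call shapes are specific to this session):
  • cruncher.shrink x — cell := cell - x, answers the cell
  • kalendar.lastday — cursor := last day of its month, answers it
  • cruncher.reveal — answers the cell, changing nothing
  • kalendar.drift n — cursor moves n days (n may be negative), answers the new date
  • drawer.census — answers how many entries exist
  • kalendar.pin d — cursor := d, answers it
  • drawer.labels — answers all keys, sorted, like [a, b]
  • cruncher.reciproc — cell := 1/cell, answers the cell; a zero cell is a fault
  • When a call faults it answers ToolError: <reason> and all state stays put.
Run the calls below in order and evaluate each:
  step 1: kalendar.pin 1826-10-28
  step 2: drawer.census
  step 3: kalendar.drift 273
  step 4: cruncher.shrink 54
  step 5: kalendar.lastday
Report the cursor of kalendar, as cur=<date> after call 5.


Answer: cur=1827-07-31

Derivation:
Act: pin[d: 1826-10-28]
Obs: 1826-10-28
Act: census[]
Obs: 1
Act: drift[n: 273]
Obs: 1827-07-28
Act: shrink[x: 54]
Obs: -54
Act: lastday[]
Obs: 1827-07-31


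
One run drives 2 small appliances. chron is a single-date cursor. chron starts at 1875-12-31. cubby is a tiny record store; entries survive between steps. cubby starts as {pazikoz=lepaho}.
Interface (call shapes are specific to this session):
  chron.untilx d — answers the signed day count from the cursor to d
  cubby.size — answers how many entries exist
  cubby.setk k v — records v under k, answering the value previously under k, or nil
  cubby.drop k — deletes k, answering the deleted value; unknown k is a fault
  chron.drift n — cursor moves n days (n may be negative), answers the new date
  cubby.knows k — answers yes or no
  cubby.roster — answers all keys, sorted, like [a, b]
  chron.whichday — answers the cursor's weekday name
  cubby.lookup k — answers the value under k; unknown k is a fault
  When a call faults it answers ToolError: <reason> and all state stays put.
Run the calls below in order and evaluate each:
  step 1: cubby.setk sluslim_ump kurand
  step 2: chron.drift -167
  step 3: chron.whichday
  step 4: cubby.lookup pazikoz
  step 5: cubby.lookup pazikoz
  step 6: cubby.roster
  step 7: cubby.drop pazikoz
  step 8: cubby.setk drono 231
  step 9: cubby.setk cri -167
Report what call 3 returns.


Answer: Saturday

Derivation:
[in] cubby.setk k='sluslim_ump' v='kurand'
= nil
[in] chron.drift n='-167'
= 1875-07-17
[in] chron.whichday
= Saturday
[in] cubby.lookup k='pazikoz'
= lepaho
[in] cubby.lookup k='pazikoz'
= lepaho
[in] cubby.roster
= [pazikoz, sluslim_ump]
[in] cubby.drop k='pazikoz'
= lepaho
[in] cubby.setk k='drono' v='231'
= nil
[in] cubby.setk k='cri' v='-167'
= nil


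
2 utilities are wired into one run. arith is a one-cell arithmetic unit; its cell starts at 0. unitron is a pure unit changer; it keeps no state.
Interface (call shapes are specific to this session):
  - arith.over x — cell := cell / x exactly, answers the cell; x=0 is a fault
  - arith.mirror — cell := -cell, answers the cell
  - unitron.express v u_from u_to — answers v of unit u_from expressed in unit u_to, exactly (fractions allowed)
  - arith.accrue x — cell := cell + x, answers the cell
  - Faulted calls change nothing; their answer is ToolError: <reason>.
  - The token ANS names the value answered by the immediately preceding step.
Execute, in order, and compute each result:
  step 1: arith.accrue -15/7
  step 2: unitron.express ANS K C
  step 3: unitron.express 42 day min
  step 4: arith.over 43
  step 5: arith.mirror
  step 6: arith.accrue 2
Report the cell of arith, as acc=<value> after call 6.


Answer: acc=617/301

Derivation:
Next I call arith.accrue with x='-15/7', and get -15/7.
I invoke unitron.express with v='ANS', u_from='K', u_to='C', and observe -38541/140.
Then unitron.express with v='42', u_from='day', u_to='min', and see 60480.
I run arith.over with x='43', yielding -15/301.
Using arith.mirror(), yielding 15/301.
I call arith.accrue with x='2', yielding 617/301.


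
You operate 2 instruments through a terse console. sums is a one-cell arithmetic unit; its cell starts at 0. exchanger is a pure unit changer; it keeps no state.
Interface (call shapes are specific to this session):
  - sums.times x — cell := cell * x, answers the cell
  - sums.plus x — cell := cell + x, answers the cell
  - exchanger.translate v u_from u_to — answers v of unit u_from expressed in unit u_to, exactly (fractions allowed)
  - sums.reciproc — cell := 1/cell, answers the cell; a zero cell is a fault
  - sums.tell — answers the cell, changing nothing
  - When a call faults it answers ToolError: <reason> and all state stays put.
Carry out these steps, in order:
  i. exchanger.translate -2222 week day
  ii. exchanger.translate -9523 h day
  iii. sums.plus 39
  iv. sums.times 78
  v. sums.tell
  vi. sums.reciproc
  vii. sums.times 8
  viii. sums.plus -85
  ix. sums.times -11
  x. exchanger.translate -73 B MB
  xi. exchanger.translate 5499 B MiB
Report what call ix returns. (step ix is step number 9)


Answer: 1422091/1521

Derivation:
;; 1. exchanger.translate(v→-2222, u_from→week, u_to→day) ~> -15554
;; 2. exchanger.translate(v→-9523, u_from→h, u_to→day) ~> -9523/24
;; 3. sums.plus(x→39) ~> 39
;; 4. sums.times(x→78) ~> 3042
;; 5. sums.tell() ~> 3042
;; 6. sums.reciproc() ~> 1/3042
;; 7. sums.times(x→8) ~> 4/1521
;; 8. sums.plus(x→-85) ~> -129281/1521
;; 9. sums.times(x→-11) ~> 1422091/1521
;; 10. exchanger.translate(v→-73, u_from→B, u_to→MB) ~> -73/1000000
;; 11. exchanger.translate(v→5499, u_from→B, u_to→MiB) ~> 5499/1048576


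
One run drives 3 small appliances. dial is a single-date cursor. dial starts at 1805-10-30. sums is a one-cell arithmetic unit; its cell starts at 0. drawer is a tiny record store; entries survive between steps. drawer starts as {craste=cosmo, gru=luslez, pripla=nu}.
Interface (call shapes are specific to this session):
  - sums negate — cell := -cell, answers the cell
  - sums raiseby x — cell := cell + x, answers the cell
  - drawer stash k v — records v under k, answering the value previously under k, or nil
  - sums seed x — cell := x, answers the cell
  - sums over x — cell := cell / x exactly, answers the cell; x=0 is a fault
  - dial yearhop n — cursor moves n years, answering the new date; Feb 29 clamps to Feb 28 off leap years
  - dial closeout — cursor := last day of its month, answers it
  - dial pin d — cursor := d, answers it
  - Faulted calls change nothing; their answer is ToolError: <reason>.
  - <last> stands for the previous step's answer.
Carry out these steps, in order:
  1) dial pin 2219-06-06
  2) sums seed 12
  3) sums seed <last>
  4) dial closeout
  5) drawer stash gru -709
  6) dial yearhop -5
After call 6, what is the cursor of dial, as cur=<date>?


Answer: cur=2214-06-30

Derivation:
~$ dial pin d='2219-06-06'
  2219-06-06
~$ sums seed x='12'
  12
~$ sums seed x='<last>'
  12
~$ dial closeout
  2219-06-30
~$ drawer stash k='gru' v='-709'
  luslez
~$ dial yearhop n='-5'
  2214-06-30


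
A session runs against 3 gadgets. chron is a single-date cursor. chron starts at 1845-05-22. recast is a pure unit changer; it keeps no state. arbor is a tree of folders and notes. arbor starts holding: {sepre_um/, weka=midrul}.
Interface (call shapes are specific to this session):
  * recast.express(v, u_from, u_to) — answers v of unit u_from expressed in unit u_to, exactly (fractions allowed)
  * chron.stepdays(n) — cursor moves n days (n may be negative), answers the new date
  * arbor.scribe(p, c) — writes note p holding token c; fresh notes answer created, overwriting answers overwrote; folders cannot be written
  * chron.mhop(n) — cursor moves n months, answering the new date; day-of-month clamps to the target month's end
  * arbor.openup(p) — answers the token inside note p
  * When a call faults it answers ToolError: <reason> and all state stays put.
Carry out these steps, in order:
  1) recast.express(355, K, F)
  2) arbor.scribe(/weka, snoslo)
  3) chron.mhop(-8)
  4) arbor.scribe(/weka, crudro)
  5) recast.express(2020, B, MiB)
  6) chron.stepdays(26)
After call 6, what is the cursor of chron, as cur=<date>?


Answer: cur=1844-10-18

Derivation:
Act: recast.express[v→355; u_from→K; u_to→F]
Obs: 17933/100
Act: arbor.scribe[p→/weka; c→snoslo]
Obs: overwrote
Act: chron.mhop[n→-8]
Obs: 1844-09-22
Act: arbor.scribe[p→/weka; c→crudro]
Obs: overwrote
Act: recast.express[v→2020; u_from→B; u_to→MiB]
Obs: 505/262144
Act: chron.stepdays[n→26]
Obs: 1844-10-18


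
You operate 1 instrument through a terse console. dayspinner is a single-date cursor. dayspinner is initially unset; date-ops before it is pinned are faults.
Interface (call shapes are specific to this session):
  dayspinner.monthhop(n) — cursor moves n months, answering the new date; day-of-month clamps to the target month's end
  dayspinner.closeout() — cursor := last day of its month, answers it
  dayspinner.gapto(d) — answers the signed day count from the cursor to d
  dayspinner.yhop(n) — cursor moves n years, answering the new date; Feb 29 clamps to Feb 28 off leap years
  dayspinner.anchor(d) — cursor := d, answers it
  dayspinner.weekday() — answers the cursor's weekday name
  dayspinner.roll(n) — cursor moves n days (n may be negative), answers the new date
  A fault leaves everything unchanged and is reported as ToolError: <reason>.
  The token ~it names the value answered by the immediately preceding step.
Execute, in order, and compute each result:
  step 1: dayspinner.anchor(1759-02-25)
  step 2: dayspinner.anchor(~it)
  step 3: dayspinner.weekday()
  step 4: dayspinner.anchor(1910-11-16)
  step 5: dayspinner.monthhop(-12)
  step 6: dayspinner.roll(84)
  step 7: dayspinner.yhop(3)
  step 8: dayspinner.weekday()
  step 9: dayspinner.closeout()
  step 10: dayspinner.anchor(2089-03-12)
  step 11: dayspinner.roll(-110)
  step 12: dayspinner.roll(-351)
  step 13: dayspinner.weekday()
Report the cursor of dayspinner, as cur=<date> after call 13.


Answer: cur=2087-12-07

Derivation:
# 1. dayspinner.anchor(d=1759-02-25) ~> 1759-02-25
# 2. dayspinner.anchor(d=~it) ~> 1759-02-25
# 3. dayspinner.weekday() ~> Sunday
# 4. dayspinner.anchor(d=1910-11-16) ~> 1910-11-16
# 5. dayspinner.monthhop(n=-12) ~> 1909-11-16
# 6. dayspinner.roll(n=84) ~> 1910-02-08
# 7. dayspinner.yhop(n=3) ~> 1913-02-08
# 8. dayspinner.weekday() ~> Saturday
# 9. dayspinner.closeout() ~> 1913-02-28
# 10. dayspinner.anchor(d=2089-03-12) ~> 2089-03-12
# 11. dayspinner.roll(n=-110) ~> 2088-11-22
# 12. dayspinner.roll(n=-351) ~> 2087-12-07
# 13. dayspinner.weekday() ~> Sunday


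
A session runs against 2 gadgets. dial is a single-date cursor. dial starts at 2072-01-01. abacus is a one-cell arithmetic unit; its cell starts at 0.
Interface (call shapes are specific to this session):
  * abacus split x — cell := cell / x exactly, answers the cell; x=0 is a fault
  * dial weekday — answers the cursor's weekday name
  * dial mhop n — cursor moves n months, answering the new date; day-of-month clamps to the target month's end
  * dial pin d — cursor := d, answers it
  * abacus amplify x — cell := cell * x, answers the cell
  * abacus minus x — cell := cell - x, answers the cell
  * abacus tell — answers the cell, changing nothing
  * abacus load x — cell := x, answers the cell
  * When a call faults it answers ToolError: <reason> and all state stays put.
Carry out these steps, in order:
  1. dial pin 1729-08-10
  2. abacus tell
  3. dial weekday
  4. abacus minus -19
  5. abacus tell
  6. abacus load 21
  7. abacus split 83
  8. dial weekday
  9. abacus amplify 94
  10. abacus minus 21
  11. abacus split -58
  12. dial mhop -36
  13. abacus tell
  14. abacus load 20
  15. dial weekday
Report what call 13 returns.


Answer: -231/4814

Derivation:
>>> dial pin d: 1729-08-10
= 1729-08-10
>>> abacus tell
= 0
>>> dial weekday
= Wednesday
>>> abacus minus x: -19
= 19
>>> abacus tell
= 19
>>> abacus load x: 21
= 21
>>> abacus split x: 83
= 21/83
>>> dial weekday
= Wednesday
>>> abacus amplify x: 94
= 1974/83
>>> abacus minus x: 21
= 231/83
>>> abacus split x: -58
= -231/4814
>>> dial mhop n: -36
= 1726-08-10
>>> abacus tell
= -231/4814
>>> abacus load x: 20
= 20
>>> dial weekday
= Saturday


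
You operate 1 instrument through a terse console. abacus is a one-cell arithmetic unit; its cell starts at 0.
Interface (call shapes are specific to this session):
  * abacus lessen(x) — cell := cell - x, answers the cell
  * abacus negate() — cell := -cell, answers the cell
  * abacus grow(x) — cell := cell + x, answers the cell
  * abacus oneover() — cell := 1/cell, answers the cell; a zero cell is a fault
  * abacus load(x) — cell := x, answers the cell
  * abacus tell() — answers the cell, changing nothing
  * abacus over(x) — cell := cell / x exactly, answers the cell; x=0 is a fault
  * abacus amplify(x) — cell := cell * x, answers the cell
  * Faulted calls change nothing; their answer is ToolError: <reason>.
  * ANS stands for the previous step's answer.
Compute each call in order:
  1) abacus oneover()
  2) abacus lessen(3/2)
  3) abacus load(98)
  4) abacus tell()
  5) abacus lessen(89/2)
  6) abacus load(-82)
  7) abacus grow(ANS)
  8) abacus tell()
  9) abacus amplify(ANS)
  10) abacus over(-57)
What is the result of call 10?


> abacus oneover
[out] ToolError: reciprocal of zero
> abacus lessen x: 3/2
[out] -3/2
> abacus load x: 98
[out] 98
> abacus tell
[out] 98
> abacus lessen x: 89/2
[out] 107/2
> abacus load x: -82
[out] -82
> abacus grow x: ANS
[out] -164
> abacus tell
[out] -164
> abacus amplify x: ANS
[out] 26896
> abacus over x: -57
[out] -26896/57

Answer: -26896/57


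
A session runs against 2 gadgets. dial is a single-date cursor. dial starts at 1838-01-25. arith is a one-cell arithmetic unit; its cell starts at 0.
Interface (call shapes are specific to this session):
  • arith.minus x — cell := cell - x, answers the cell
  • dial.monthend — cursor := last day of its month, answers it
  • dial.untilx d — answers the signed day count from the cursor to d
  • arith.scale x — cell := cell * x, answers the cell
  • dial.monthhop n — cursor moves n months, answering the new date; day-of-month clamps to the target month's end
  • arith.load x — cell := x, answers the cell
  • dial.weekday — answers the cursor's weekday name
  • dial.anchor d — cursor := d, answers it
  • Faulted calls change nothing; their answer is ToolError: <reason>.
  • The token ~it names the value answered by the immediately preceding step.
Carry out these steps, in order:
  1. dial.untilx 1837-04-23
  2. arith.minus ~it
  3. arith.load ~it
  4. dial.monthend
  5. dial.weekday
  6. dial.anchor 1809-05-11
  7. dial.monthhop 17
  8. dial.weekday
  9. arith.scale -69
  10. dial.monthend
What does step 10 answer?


Answer: 1810-10-31

Derivation:
Act: dial.untilx[d→1837-04-23]
Obs: -277
Act: arith.minus[x→~it]
Obs: 277
Act: arith.load[x→~it]
Obs: 277
Act: dial.monthend[]
Obs: 1838-01-31
Act: dial.weekday[]
Obs: Wednesday
Act: dial.anchor[d→1809-05-11]
Obs: 1809-05-11
Act: dial.monthhop[n→17]
Obs: 1810-10-11
Act: dial.weekday[]
Obs: Thursday
Act: arith.scale[x→-69]
Obs: -19113
Act: dial.monthend[]
Obs: 1810-10-31


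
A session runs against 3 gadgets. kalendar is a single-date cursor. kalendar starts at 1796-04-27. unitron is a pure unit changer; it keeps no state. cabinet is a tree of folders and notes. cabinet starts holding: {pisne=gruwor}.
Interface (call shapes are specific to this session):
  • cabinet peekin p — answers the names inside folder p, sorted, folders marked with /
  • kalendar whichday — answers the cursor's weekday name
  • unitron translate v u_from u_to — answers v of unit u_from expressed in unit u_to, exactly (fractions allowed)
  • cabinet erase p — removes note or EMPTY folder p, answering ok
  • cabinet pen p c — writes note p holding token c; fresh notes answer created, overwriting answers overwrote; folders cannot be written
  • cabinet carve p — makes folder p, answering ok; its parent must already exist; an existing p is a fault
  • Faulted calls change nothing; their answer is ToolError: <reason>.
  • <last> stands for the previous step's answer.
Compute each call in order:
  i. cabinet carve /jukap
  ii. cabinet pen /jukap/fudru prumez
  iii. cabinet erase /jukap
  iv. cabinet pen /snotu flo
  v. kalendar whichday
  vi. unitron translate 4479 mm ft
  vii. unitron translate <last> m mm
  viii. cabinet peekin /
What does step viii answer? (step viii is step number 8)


I use cabinet carve using /jukap, yielding ok.
I invoke cabinet pen using /jukap/fudru, prumez: created.
I call cabinet erase using /jukap, and observe ToolError: not empty.
I use cabinet pen using /snotu, flo, and see created.
I call kalendar whichday(), yielding Wednesday.
I run unitron translate using 4479, mm, ft, which returns 7465/508.
I run unitron translate using <last>, m, mm, and get 1866250/127.
Then cabinet peekin using /, and see [jukap/, pisne, snotu].

Answer: [jukap/, pisne, snotu]


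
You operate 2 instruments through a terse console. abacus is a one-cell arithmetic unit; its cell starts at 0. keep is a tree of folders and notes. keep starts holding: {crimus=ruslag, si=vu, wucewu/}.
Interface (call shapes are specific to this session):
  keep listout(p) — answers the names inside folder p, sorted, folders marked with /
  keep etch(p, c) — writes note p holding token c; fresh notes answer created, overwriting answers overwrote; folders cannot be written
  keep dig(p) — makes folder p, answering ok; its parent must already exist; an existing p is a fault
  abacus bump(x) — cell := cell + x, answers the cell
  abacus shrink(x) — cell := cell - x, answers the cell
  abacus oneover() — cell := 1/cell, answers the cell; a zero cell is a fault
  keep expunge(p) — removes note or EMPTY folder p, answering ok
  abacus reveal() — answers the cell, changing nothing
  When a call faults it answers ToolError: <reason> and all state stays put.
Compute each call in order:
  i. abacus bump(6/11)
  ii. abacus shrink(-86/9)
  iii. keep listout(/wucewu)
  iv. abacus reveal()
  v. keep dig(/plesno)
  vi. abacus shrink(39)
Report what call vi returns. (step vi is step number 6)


! 1. abacus bump(x→6/11) == 6/11
! 2. abacus shrink(x→-86/9) == 1000/99
! 3. keep listout(p→/wucewu) == []
! 4. abacus reveal() == 1000/99
! 5. keep dig(p→/plesno) == ok
! 6. abacus shrink(x→39) == -2861/99

Answer: -2861/99


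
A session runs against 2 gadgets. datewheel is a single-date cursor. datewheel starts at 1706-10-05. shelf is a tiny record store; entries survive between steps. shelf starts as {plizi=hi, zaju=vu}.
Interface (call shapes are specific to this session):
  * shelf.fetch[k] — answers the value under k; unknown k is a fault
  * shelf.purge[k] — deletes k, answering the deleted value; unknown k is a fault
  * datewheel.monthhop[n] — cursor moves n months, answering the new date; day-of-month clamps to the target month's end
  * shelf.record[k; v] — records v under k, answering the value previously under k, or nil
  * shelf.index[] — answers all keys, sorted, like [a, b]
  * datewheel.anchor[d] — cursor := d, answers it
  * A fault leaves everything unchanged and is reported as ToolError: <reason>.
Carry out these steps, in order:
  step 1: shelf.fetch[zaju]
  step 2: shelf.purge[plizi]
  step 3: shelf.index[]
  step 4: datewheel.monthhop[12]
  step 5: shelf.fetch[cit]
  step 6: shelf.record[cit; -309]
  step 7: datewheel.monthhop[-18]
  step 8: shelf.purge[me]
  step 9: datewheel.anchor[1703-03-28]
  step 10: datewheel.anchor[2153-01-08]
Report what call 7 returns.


==> shelf.fetch(zaju)
<== vu
==> shelf.purge(plizi)
<== hi
==> shelf.index()
<== [zaju]
==> datewheel.monthhop(12)
<== 1707-10-05
==> shelf.fetch(cit)
<== ToolError: no such key cit
==> shelf.record(cit, -309)
<== nil
==> datewheel.monthhop(-18)
<== 1706-04-05
==> shelf.purge(me)
<== ToolError: no such key me
==> datewheel.anchor(1703-03-28)
<== 1703-03-28
==> datewheel.anchor(2153-01-08)
<== 2153-01-08

Answer: 1706-04-05


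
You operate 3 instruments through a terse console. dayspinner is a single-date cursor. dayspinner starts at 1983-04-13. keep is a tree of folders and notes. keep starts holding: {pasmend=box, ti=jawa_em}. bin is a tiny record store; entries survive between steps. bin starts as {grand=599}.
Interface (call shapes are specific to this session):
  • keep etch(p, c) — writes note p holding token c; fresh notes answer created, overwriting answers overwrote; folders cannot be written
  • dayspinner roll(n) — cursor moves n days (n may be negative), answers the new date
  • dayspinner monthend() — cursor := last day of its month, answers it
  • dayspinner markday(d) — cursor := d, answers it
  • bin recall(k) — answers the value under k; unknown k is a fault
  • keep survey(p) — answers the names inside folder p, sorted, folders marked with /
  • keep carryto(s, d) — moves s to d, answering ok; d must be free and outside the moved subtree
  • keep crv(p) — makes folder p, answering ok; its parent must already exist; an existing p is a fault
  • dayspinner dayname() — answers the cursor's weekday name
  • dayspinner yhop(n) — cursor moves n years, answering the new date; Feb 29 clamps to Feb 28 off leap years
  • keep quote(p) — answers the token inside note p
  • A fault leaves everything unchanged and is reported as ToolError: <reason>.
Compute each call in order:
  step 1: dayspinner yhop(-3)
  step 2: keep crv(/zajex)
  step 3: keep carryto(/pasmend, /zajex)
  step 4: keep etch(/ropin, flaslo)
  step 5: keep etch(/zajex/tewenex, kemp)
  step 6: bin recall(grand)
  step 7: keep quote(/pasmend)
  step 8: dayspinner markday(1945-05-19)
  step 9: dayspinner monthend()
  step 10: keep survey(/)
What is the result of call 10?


Answer: [pasmend, ropin, ti, zajex/]

Derivation:
Step: dayspinner yhop[n='-3']
Result: 1980-04-13
Step: keep crv[p='/zajex']
Result: ok
Step: keep carryto[s='/pasmend'; d='/zajex']
Result: ToolError: exists
Step: keep etch[p='/ropin'; c='flaslo']
Result: created
Step: keep etch[p='/zajex/tewenex'; c='kemp']
Result: created
Step: bin recall[k='grand']
Result: 599
Step: keep quote[p='/pasmend']
Result: box
Step: dayspinner markday[d='1945-05-19']
Result: 1945-05-19
Step: dayspinner monthend[]
Result: 1945-05-31
Step: keep survey[p='/']
Result: [pasmend, ropin, ti, zajex/]


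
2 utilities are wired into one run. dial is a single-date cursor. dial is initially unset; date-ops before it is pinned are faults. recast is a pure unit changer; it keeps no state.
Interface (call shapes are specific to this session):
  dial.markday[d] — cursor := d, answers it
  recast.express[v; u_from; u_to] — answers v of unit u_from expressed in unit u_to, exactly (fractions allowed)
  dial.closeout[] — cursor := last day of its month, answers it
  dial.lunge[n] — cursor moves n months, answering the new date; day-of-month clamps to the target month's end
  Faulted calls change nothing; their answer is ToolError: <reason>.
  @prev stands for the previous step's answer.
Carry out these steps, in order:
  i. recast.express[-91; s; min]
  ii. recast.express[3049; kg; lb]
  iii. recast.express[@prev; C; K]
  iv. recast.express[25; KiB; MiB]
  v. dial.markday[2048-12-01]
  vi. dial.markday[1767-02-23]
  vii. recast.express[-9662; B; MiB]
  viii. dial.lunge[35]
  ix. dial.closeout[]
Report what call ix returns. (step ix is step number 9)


Then express using -91, s, min, which returns -91/60.
Next I call express using 3049, kg, lb, giving 304900000000/45359237.
Using express using @prev, C, K, and see 6345797511731/907184740.
I try express using 25, KiB, MiB: 25/1024.
I run markday using 2048-12-01, which returns 2048-12-01.
I try markday using 1767-02-23, and get 1767-02-23.
I run express using -9662, B, MiB, → -4831/524288.
Now I run lunge using 35: 1770-01-23.
I try closeout(), — result: 1770-01-31.

Answer: 1770-01-31


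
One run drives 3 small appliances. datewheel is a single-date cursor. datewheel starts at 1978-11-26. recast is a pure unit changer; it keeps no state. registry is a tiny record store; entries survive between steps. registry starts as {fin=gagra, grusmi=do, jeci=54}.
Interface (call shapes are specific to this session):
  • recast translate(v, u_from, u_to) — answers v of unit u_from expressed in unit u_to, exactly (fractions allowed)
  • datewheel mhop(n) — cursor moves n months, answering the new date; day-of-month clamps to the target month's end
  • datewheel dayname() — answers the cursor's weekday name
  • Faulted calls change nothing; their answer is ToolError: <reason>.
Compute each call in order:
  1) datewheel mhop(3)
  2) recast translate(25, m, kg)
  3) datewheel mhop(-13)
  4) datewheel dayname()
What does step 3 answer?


Answer: 1978-01-26

Derivation:
-- datewheel mhop(n: 3) == 1979-02-26
-- recast translate(v: 25, u_from: m, u_to: kg) == ToolError: incompatible units
-- datewheel mhop(n: -13) == 1978-01-26
-- datewheel dayname() == Thursday


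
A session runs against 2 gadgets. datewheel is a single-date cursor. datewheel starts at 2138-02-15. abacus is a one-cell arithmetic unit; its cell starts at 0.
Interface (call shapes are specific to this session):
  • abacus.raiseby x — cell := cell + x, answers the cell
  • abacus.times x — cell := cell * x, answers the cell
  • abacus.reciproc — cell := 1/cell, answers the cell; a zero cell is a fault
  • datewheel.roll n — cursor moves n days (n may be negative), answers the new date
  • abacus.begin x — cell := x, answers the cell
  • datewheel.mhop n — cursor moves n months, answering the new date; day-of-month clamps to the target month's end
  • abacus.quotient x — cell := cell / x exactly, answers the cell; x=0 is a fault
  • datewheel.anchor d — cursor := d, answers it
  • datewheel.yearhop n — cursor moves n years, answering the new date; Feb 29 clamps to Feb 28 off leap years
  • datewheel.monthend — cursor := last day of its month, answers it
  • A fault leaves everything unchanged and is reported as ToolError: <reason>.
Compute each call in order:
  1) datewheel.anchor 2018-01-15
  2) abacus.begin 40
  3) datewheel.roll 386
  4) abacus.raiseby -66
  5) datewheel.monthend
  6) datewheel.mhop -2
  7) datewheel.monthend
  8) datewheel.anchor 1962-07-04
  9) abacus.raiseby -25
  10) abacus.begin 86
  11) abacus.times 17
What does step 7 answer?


Answer: 2018-12-31

Derivation:
$ datewheel.anchor 2018-01-15
:: 2018-01-15
$ abacus.begin 40
:: 40
$ datewheel.roll 386
:: 2019-02-05
$ abacus.raiseby -66
:: -26
$ datewheel.monthend
:: 2019-02-28
$ datewheel.mhop -2
:: 2018-12-28
$ datewheel.monthend
:: 2018-12-31
$ datewheel.anchor 1962-07-04
:: 1962-07-04
$ abacus.raiseby -25
:: -51
$ abacus.begin 86
:: 86
$ abacus.times 17
:: 1462


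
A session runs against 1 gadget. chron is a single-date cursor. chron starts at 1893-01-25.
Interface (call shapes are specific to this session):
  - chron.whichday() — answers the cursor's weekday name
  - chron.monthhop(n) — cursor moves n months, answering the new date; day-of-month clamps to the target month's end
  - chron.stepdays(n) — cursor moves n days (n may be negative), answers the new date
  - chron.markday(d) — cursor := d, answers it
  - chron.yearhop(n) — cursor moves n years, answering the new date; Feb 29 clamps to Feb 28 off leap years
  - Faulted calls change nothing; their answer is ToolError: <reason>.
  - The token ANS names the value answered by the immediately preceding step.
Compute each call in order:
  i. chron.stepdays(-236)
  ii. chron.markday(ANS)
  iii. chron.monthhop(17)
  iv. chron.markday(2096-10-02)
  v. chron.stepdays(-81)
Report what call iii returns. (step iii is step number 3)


Answer: 1893-11-03

Derivation:
I use stepdays using n→-236, which returns 1892-06-03.
I invoke markday using d→ANS, giving 1892-06-03.
Now I run monthhop using n→17, giving 1893-11-03.
Next I call markday using d→2096-10-02, giving 2096-10-02.
I invoke stepdays using n→-81, which returns 2096-07-13.


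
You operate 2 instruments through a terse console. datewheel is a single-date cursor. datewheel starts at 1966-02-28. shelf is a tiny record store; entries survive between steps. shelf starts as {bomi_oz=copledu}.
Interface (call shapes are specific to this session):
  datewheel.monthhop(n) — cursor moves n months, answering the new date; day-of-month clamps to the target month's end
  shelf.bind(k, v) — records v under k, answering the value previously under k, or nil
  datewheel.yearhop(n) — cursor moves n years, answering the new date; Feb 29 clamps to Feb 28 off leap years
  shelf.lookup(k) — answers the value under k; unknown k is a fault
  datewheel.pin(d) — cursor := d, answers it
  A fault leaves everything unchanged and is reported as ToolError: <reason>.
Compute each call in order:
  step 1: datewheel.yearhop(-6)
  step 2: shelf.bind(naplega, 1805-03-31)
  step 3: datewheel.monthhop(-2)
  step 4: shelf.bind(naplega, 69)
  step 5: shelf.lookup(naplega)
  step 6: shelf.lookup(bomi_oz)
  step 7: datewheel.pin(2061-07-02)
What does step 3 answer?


>> yearhop(-6)
<< 1960-02-28
>> bind(naplega, 1805-03-31)
<< nil
>> monthhop(-2)
<< 1959-12-28
>> bind(naplega, 69)
<< 1805-03-31
>> lookup(naplega)
<< 69
>> lookup(bomi_oz)
<< copledu
>> pin(2061-07-02)
<< 2061-07-02

Answer: 1959-12-28


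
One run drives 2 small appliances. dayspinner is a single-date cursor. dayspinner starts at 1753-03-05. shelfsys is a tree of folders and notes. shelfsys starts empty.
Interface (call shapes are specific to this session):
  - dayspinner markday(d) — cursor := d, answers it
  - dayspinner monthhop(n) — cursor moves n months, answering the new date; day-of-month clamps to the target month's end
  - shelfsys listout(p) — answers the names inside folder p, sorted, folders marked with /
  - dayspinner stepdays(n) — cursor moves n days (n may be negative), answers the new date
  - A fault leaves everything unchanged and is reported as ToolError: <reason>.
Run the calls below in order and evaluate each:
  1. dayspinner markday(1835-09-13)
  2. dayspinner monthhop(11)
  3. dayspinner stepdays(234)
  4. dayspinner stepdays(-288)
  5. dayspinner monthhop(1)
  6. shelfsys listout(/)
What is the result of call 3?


CALL dayspinner markday[d='1835-09-13']
RET  1835-09-13
CALL dayspinner monthhop[n='11']
RET  1836-08-13
CALL dayspinner stepdays[n='234']
RET  1837-04-04
CALL dayspinner stepdays[n='-288']
RET  1836-06-20
CALL dayspinner monthhop[n='1']
RET  1836-07-20
CALL shelfsys listout[p='/']
RET  []

Answer: 1837-04-04


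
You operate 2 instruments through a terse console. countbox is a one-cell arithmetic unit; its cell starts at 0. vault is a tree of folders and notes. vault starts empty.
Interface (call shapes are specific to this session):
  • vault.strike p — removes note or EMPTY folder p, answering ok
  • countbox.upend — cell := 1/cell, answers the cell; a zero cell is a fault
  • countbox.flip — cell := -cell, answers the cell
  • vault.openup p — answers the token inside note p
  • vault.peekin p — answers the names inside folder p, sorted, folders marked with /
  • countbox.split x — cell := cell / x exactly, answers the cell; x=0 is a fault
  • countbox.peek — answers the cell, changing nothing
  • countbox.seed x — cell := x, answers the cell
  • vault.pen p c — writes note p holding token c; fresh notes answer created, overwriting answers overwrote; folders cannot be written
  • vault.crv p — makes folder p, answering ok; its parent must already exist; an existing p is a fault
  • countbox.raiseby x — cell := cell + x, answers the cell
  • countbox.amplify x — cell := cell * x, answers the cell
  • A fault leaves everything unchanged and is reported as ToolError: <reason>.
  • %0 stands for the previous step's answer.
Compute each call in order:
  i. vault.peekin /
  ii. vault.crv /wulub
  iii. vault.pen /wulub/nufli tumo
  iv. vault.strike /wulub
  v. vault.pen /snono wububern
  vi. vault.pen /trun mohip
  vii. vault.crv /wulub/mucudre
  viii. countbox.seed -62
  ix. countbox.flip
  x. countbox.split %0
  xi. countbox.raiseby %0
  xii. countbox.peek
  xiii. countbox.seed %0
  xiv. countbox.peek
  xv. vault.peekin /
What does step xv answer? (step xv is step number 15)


Answer: [snono, trun, wulub/]

Derivation:
> vault.peekin p='/'
[out] []
> vault.crv p='/wulub'
[out] ok
> vault.pen p='/wulub/nufli' c='tumo'
[out] created
> vault.strike p='/wulub'
[out] ToolError: not empty
> vault.pen p='/snono' c='wububern'
[out] created
> vault.pen p='/trun' c='mohip'
[out] created
> vault.crv p='/wulub/mucudre'
[out] ok
> countbox.seed x='-62'
[out] -62
> countbox.flip
[out] 62
> countbox.split x='%0'
[out] 1
> countbox.raiseby x='%0'
[out] 2
> countbox.peek
[out] 2
> countbox.seed x='%0'
[out] 2
> countbox.peek
[out] 2
> vault.peekin p='/'
[out] [snono, trun, wulub/]


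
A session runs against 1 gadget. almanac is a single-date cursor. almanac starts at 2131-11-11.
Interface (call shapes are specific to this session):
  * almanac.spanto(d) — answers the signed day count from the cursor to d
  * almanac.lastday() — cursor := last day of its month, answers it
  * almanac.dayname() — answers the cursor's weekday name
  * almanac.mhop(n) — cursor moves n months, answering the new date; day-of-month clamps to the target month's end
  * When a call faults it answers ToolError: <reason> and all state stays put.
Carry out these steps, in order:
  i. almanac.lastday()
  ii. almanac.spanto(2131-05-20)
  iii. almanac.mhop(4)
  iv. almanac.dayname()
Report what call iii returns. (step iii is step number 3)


Invoking almanac.lastday, — result: 2131-11-30.
Invoking almanac.spanto(d='2131-05-20'), giving -194.
Next I call almanac.mhop(n='4'), — result: 2132-03-30.
Invoking almanac.dayname, → Sunday.

Answer: 2132-03-30


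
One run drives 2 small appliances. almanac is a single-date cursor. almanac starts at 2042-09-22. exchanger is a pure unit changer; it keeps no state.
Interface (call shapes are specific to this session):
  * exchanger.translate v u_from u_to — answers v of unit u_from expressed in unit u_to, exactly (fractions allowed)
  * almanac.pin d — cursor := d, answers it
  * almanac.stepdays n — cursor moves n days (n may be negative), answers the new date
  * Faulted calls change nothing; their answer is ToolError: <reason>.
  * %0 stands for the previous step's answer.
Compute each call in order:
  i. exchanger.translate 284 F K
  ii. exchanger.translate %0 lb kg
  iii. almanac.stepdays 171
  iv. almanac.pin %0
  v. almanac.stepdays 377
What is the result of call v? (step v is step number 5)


// 1. exchanger.translate(v: 284, u_from: F, u_to: K) : 8263/20
// 2. exchanger.translate(v: %0, u_from: lb, u_to: kg) : 374803375331/2000000000
// 3. almanac.stepdays(n: 171) : 2043-03-12
// 4. almanac.pin(d: %0) : 2043-03-12
// 5. almanac.stepdays(n: 377) : 2044-03-23

Answer: 2044-03-23


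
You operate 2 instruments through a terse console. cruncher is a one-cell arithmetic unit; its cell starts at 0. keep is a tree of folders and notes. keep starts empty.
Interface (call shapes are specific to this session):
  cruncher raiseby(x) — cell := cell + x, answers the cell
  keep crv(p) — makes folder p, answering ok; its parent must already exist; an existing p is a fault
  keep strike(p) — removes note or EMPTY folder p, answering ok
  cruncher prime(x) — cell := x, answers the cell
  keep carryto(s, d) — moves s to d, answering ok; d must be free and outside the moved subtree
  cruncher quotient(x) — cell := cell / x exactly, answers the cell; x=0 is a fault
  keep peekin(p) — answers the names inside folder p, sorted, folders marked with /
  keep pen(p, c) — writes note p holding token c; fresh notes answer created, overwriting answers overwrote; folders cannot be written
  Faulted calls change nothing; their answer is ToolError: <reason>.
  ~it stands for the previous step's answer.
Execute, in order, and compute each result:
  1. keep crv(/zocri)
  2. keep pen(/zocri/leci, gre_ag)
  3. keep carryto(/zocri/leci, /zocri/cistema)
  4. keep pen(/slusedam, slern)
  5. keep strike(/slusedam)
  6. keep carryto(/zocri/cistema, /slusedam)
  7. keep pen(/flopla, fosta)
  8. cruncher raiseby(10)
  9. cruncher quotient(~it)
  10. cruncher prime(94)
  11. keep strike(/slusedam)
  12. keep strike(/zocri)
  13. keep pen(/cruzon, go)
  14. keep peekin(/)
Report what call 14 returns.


Answer: [cruzon, flopla]

Derivation:
Then keep crv passing p='/zocri': ok.
Invoking keep pen passing p='/zocri/leci', c='gre_ag', and see created.
I call keep carryto passing s='/zocri/leci', d='/zocri/cistema', giving ok.
I run keep pen passing p='/slusedam', c='slern', — result: created.
I use keep strike passing p='/slusedam', → ok.
Using keep carryto passing s='/zocri/cistema', d='/slusedam', giving ok.
Invoking keep pen passing p='/flopla', c='fosta', yielding created.
I try cruncher raiseby passing x='10', and observe 10.
I use cruncher quotient passing x='~it', and see 1.
Calling cruncher prime passing x='94', and observe 94.
I invoke keep strike passing p='/slusedam': ok.
Now I run keep strike passing p='/zocri', → ok.
I run keep pen passing p='/cruzon', c='go', and observe created.
Now I run keep peekin passing p='/', — result: [cruzon, flopla].


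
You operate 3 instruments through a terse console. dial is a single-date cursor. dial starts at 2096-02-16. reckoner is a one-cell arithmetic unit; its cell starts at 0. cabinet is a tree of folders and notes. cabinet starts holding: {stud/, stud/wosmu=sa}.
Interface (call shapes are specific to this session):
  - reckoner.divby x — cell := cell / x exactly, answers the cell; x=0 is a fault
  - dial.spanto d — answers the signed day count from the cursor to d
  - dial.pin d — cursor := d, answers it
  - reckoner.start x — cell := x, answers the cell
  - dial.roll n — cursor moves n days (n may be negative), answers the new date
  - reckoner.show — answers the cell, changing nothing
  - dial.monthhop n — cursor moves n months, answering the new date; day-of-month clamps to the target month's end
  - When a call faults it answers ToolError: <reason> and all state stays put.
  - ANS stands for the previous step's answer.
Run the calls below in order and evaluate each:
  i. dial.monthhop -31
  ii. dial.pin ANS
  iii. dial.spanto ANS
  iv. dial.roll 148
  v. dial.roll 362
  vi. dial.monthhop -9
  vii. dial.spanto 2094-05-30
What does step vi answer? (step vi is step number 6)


Answer: 2094-03-08

Derivation:
I use dial.monthhop(n→-31), and get 2093-07-16.
Using dial.pin(d→ANS), → 2093-07-16.
I run dial.spanto(d→ANS), and get 0.
I call dial.roll(n→148), which returns 2093-12-11.
Using dial.roll(n→362): 2094-12-08.
I run dial.monthhop(n→-9), and see 2094-03-08.
Then dial.spanto(d→2094-05-30), and see 83.
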